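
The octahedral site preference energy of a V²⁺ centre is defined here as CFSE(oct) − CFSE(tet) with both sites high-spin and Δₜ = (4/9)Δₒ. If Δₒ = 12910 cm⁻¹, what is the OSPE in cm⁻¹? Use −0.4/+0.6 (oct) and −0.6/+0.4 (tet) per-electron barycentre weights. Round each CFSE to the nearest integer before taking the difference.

-10902

V²⁺: group 5, so d-count = 5 − 2 = 3.
In an octahedral site d³ (HS) is t₂g³ eg⁰, giving CFSE(oct) = -1.2Δₒ = -15492 cm⁻¹.
Tetrahedral e² t₂¹ gives -0.8Δₜ = -0.8 × (4/9) × 12910 = -4590 cm⁻¹.
OSPE = CFSE(oct) − CFSE(tet) = -15492 − (-4590) = -10902 cm⁻¹.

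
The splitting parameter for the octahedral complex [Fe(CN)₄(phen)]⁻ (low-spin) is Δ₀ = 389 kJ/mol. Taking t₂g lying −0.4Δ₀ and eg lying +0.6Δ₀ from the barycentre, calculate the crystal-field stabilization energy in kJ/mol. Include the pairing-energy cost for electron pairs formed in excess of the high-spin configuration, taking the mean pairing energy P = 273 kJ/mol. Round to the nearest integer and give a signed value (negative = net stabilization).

-232

Ligand charges: 4×(-1) from CN⁻ and 1×(+0) from phen sum to -4; with overall charge -1, Fe is +3.
Fe³⁺: group 8, so d-count = 8 − 3 = 5.
Configuration: t₂g⁵ eg⁰.
The orbital stabilization is -2.0Δ₀ = -2.0 × 389 = -778 kJ/mol.
High-spin d⁵ would be t₂g³ eg² with 0 pairs; low-spin has 2, so 2 excess pairs cost +2P = +546 kJ/mol.
Net CFSE = -778 + 546 = -232 kJ/mol.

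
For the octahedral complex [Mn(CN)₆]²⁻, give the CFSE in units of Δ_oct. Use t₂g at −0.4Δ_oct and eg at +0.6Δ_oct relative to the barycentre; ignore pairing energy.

-1.2 Δ_oct

Each CN⁻ contributes -1; 6 × (-1) = -6. With overall charge -2, Mn is in the +4 oxidation state.
Group 7 minus oxidation state +4 gives a d³ configuration for Mn⁴⁺.
For octahedral d³ the high- and low-spin configurations coincide.
Configuration: t₂g³ eg⁰.
CFSE = 3(-0.4Δ_oct) + 0(0.6Δ_oct) = -1.2Δ_oct + 0.0Δ_oct = -1.2Δ_oct.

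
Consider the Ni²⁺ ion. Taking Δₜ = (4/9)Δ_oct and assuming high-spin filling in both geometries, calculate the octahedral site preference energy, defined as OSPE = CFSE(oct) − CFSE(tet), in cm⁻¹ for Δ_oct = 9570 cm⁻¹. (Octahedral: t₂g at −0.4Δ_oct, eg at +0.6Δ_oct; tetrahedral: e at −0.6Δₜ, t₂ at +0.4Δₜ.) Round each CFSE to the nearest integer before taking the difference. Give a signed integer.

-8081

Ni²⁺: group 10, so d-count = 10 − 2 = 8.
Octahedral (high-spin): t₂g⁶ eg², CFSE = 6(−0.4) + 2(+0.6) = -1.2Δ_oct = -1.2 × 9570 = -11484 cm⁻¹.
Tetrahedral e⁴ t₂⁴ gives -0.8Δₜ = -0.8 × (4/9) × 9570 = -3403 cm⁻¹.
Subtracting, OSPE = -11484 − (-3403) = -8081 cm⁻¹.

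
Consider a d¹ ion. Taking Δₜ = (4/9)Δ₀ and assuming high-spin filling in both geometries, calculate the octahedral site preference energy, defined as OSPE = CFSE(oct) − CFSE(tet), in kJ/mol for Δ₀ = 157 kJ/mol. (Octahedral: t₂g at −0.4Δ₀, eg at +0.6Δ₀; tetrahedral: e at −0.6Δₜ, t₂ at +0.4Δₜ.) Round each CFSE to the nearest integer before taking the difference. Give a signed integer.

-21

Octahedral high-spin t₂g¹ eg⁰: CFSE = -0.4 × 157 = -63 kJ/mol.
Tetrahedral e¹ t₂⁰ gives -0.6Δₜ = -0.6 × (4/9) × 157 = -42 kJ/mol.
Subtracting, OSPE = -63 − (-42) = -21 kJ/mol.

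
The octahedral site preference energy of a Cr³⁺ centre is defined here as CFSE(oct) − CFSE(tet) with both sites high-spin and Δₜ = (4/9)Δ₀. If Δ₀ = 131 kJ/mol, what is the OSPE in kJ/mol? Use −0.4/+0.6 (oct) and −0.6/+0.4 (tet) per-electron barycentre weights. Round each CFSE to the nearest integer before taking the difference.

-110

Group 6 minus oxidation state +3 gives a d³ configuration for Cr³⁺.
Octahedral (high-spin): t₂g³ eg⁰, CFSE = 3(−0.4) + 0(+0.6) = -1.2Δ₀ = -1.2 × 131 = -157 kJ/mol.
Tetrahedral e² t₂¹ gives -0.8Δₜ = -0.8 × (4/9) × 131 = -47 kJ/mol.
Subtracting, OSPE = -157 − (-47) = -110 kJ/mol.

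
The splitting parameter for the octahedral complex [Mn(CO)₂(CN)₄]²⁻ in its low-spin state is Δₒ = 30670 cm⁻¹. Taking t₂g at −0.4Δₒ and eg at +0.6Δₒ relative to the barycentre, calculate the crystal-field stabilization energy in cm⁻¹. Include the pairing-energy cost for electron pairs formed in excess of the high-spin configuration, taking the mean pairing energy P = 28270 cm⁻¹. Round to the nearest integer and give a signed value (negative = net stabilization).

-4800

Ligand charges: 2×(+0) from CO and 4×(-1) from CN⁻ sum to -4; with overall charge -2, Mn is +2.
Mn²⁺: group 7, so d-count = 7 − 2 = 5.
Electron filling gives t₂g⁵ eg⁰.
Orbital CFSE = 5(-0.4) + 0(0.6) = -2.0Δₒ = -2.0 × 30670 = -61340 cm⁻¹.
High-spin d⁵ would be t₂g³ eg² with 0 pairs; low-spin has 2, so 2 excess pairs cost +2P = +56540 cm⁻¹.
Net CFSE = -61340 + 56540 = -4800 cm⁻¹.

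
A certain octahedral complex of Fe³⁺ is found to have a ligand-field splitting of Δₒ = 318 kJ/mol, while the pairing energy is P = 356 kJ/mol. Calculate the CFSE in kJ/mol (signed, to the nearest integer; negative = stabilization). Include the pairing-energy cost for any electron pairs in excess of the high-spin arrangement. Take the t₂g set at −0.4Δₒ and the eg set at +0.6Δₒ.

0

Group 8 minus oxidation state +3 gives a d⁵ configuration for Fe³⁺.
With Δₒ < P the complex is high-spin.
Configuration: t₂g³ eg².
Orbital CFSE = 0.0Δₒ = 0.0 × 318 = 0 kJ/mol.
High-spin has no excess pairs, so no pairing correction applies.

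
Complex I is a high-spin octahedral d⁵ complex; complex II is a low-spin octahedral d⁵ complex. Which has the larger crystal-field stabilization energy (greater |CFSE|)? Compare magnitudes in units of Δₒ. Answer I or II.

I: t₂g³ eg², CFSE = 0.0Δₒ.
II: t₂g⁵ eg⁰, CFSE = -2.0Δₒ.
So II has the larger |CFSE|.

II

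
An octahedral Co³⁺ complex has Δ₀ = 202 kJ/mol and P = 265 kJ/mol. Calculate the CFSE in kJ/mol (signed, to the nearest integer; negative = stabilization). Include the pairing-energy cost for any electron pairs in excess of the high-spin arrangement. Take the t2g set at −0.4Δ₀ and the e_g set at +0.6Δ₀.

Group 9 minus oxidation state +3 gives a d⁶ configuration for Co³⁺.
Here Δ₀ < P (202 < 265), so the high-spin state is favoured.
Configuration: t2g^4 e_g^2.
Orbital CFSE = -0.4Δ₀ = -0.4 × 202 = -81 kJ/mol.
High-spin has no excess pairs, so no pairing correction applies.

-81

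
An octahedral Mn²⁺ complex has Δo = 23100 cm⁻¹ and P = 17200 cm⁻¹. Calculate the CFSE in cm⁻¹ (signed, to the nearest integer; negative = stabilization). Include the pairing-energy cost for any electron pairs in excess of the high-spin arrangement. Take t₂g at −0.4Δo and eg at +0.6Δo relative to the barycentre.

Mn²⁺: group 7, so d-count = 7 − 2 = 5.
Δo > P, so pairing is preferred: the ground state is low-spin.
That gives t₂g⁵ eg⁰.
Orbital CFSE = -2.0Δo = -2.0 × 23100 = -46200 cm⁻¹.
Excess pairs vs high-spin: 2 − 0 = 2; pairing cost = +34400 cm⁻¹.
Net CFSE = -46200 + 34400 = -11800 cm⁻¹.

-11800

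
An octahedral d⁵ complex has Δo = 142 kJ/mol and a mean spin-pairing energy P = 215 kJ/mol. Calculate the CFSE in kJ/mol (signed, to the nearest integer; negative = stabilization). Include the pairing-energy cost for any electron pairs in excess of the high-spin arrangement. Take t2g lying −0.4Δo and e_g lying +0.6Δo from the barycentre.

0

Here Δo < P (142 < 215), so the high-spin state is favoured.
Configuration: t2g^3 e_g^2.
Orbital CFSE = 0.0Δo = 0.0 × 142 = 0 kJ/mol.
High-spin has no excess pairs, so no pairing correction applies.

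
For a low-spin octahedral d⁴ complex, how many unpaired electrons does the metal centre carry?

Configuration: t2g^4 e_g^0, giving 2 unpaired electrons.

2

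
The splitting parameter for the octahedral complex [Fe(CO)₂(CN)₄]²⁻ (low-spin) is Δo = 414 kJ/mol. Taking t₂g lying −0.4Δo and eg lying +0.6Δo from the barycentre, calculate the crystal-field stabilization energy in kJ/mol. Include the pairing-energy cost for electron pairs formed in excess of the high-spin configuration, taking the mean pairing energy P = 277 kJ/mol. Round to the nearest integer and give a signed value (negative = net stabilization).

Ligand charges: 2×(+0) from CO and 4×(-1) from CN⁻ sum to -4; with overall charge -2, Fe is +2.
Group 8 minus oxidation state +2 gives a d⁶ configuration for Fe²⁺.
Electron filling gives t₂g⁶ eg⁰.
The orbital stabilization is -2.4Δo = -2.4 × 414 = -994 kJ/mol.
Relative to high-spin t₂g⁴ eg² (1 paired), the low-spin configuration has 2 additional pairs, contributing +2 × 277 = +554 kJ/mol.
Overall CFSE = -994 + 554 = -440 kJ/mol.

-440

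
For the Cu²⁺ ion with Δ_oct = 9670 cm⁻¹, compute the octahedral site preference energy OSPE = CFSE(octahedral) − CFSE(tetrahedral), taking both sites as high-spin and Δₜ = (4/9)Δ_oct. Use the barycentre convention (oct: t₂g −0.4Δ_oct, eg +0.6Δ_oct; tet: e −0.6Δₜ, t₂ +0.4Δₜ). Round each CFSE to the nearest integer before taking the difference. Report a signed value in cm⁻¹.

Group 11 minus oxidation state +2 gives a d⁹ configuration for Cu²⁺.
Octahedral (high-spin): t2g^6 e_g^3, CFSE = 6(−0.4) + 3(+0.6) = -0.6Δ_oct = -0.6 × 9670 = -5802 cm⁻¹.
In a tetrahedral site the filling is e^4 t2^5: CFSE(tet) = -0.4Δₜ = -0.4 × (4/9)(9670) = -1719 cm⁻¹.
OSPE = CFSE(oct) − CFSE(tet) = -5802 − (-1719) = -4083 cm⁻¹.

-4083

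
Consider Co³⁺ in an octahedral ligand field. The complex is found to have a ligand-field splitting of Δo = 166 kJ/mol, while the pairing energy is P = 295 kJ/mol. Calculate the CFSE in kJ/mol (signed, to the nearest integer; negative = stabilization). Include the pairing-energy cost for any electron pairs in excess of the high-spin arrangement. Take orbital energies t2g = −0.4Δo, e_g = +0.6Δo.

-66

Co is in group 9, so Co³⁺ is d⁶ (9 − 3 = 6).
Here Δo < P (166 < 295), so the high-spin state is favoured.
That gives t2g^4 e_g^2.
Orbital CFSE = -0.4Δo = -0.4 × 166 = -66 kJ/mol.
High-spin has no excess pairs, so no pairing correction applies.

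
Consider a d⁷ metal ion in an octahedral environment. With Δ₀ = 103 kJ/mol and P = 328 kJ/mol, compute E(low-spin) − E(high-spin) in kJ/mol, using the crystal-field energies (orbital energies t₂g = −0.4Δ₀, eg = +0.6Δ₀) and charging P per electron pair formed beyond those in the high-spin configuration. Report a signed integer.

High-spin: t₂g⁵ eg², CFSE = -0.8Δ₀ = -82 kJ/mol.
Low-spin t₂g⁶ eg¹ gives -1.8Δ₀ = -185 kJ/mol, but forming 1 extra pair costs 1P = 328 kJ/mol, so E(LS) = -185 + 328 = 143 kJ/mol.
Thus E(LS) − E(HS) = 225 kJ/mol.

225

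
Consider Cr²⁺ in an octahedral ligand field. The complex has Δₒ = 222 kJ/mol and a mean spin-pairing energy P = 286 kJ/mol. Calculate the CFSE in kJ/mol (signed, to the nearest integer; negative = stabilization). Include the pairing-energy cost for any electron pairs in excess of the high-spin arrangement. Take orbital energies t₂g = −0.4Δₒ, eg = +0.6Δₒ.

Cr²⁺: group 6, so d-count = 6 − 2 = 4.
Here Δₒ < P (222 < 286), so the high-spin state is favoured.
Filling d⁴ accordingly: t₂g³ eg¹.
Orbital CFSE = -0.6Δₒ = -0.6 × 222 = -133 kJ/mol.
High-spin has no excess pairs, so no pairing correction applies.

-133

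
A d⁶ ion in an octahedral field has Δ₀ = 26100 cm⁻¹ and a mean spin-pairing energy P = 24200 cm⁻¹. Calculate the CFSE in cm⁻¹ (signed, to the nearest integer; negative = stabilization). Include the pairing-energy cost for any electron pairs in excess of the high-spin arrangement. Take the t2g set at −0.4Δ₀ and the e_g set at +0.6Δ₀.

Here Δ₀ > P (26100 > 24200), so the low-spin state is favoured.
Configuration: t2g^6 e_g^0.
Orbital CFSE = -2.4Δ₀ = -2.4 × 26100 = -62640 cm⁻¹.
Excess pairs vs high-spin: 3 − 1 = 2; pairing cost = +48400 cm⁻¹.
Net CFSE = -62640 + 48400 = -14240 cm⁻¹.

-14240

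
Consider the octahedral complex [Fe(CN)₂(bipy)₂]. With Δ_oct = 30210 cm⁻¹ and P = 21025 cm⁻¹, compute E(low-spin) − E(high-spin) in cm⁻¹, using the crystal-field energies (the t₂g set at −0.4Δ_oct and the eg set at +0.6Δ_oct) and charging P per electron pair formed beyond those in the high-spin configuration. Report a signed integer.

-18370

Ligand charges: 2×(-1) from CN⁻ and 2×(+0) from bipy sum to -2; with overall charge +0, Fe is +2.
Fe²⁺: group 8, so d-count = 8 − 2 = 6.
High-spin: t₂g⁴ eg², CFSE = -0.4Δ_oct = -12084 cm⁻¹.
For low-spin the configuration is t₂g⁶ eg⁰: orbital energy -2.4 × 30210 = -72504 cm⁻¹, and 2 additional pairs relative to high-spin add 42050 cm⁻¹, giving -30454 cm⁻¹.
E(LS) − E(HS) = -30454 − (-12084) = -18370 cm⁻¹.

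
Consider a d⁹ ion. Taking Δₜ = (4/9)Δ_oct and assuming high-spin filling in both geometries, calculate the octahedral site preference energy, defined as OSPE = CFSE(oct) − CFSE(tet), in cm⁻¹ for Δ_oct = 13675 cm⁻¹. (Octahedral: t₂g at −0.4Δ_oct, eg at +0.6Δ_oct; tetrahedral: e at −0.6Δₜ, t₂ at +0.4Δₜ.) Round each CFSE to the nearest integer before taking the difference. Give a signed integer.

In an octahedral site d⁹ (HS) is t₂g⁶ eg³, giving CFSE(oct) = -0.6Δ_oct = -8205 cm⁻¹.
Tetrahedral e⁴ t₂⁵ gives -0.4Δₜ = -0.4 × (4/9) × 13675 = -2431 cm⁻¹.
Subtracting, OSPE = -8205 − (-2431) = -5774 cm⁻¹.

-5774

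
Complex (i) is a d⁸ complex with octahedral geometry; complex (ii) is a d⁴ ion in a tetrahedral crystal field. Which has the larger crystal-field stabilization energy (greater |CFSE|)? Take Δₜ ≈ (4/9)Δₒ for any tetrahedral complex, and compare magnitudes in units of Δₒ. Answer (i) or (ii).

(i): For octahedral d⁸ the high- and low-spin configurations coincide; t₂g⁶ eg², CFSE = -1.2Δₒ.
(ii): Tetrahedral splitting is small, so the complex is high-spin; e² t₂², CFSE = -0.4Δₜ ≈ -0.18Δₒ.
So (i) has the larger |CFSE|.

(i)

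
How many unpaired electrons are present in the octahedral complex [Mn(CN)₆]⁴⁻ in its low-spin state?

1

Each CN⁻ contributes -1; 6 × (-1) = -6. With overall charge -4, Mn is in the +2 oxidation state.
Group 7 minus oxidation state +2 gives a d⁵ configuration for Mn²⁺.
Configuration: t₂g⁵ eg⁰, giving 1 unpaired electron.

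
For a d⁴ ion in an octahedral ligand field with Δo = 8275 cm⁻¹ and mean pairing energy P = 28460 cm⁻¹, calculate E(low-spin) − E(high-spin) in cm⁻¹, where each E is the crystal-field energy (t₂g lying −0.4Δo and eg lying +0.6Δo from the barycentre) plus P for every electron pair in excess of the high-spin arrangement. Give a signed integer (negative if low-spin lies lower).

20185

In the high-spin limit (t₂g³ eg¹) the orbital term is -0.6Δo = -4965 cm⁻¹, with no excess pairing.
Low-spin: t₂g⁴ eg⁰, orbital CFSE = -1.6Δo = -13240 cm⁻¹; plus 1 excess pair × P = +28460 cm⁻¹; total 15220 cm⁻¹.
The difference is 15220 − (-4965) = 20185 cm⁻¹, so high-spin lies lower.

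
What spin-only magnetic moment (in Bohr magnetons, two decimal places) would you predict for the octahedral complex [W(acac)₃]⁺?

2.83 Bohr magnetons

Each acac⁻ contributes -1; 3 × (-1) = -3. With overall charge +1, W is in the +4 oxidation state.
W⁴⁺: group 6, so d-count = 6 − 4 = 2.
For octahedral d² the high- and low-spin configurations coincide.
Configuration: t₂g² eg⁰ → 2 unpaired electrons.
μ(spin-only) = √[2(2+2)] = √8 ≈ 2.83 Bohr magnetons.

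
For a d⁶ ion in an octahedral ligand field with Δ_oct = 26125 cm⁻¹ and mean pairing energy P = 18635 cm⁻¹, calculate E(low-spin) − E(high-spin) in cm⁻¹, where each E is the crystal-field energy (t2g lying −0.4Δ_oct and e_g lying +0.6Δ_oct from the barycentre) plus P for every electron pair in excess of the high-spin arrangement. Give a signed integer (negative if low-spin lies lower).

In the high-spin limit (t2g^4 e_g^2) the orbital term is -0.4Δ_oct = -10450 cm⁻¹, with no excess pairing.
For low-spin the configuration is t2g^6 e_g^0: orbital energy -2.4 × 26125 = -62700 cm⁻¹, and 2 additional pairs relative to high-spin add 37270 cm⁻¹, giving -25430 cm⁻¹.
The difference is -25430 − (-10450) = -14980 cm⁻¹, so low-spin lies lower.

-14980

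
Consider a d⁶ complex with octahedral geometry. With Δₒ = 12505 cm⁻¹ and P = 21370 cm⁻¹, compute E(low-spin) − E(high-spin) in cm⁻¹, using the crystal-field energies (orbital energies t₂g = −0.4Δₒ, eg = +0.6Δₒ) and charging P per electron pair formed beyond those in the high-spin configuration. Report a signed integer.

High-spin d⁶ fills as t₂g⁴ eg² with CFSE 4(−0.4) + 2(+0.6) = -0.4Δₒ = -5002 cm⁻¹.
Low-spin t₂g⁶ eg⁰ gives -2.4Δₒ = -30012 cm⁻¹, but forming 2 extra pairs costs 2P = 42740 cm⁻¹, so E(LS) = -30012 + 42740 = 12728 cm⁻¹.
The difference is 12728 − (-5002) = 17730 cm⁻¹, so high-spin lies lower.

17730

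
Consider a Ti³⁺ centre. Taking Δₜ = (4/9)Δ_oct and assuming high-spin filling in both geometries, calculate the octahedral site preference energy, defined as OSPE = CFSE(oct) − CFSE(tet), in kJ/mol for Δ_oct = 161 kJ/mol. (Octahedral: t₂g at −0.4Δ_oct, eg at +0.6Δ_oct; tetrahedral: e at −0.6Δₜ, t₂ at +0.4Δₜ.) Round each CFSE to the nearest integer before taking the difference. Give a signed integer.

-21

Group 4 minus oxidation state +3 gives a d¹ configuration for Ti³⁺.
Octahedral high-spin t₂g¹ eg⁰: CFSE = -0.4 × 161 = -64 kJ/mol.
In a tetrahedral site the filling is e¹ t₂⁰: CFSE(tet) = -0.6Δₜ = -0.6 × (4/9)(161) = -43 kJ/mol.
OSPE = -64 − (-43) = -21 kJ/mol.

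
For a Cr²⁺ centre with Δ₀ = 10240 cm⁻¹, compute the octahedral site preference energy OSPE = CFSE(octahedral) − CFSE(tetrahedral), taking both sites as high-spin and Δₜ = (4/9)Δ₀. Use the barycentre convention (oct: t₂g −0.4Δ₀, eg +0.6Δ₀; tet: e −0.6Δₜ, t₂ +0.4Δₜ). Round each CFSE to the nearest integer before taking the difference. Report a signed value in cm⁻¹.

-4324

Group 6 minus oxidation state +2 gives a d⁴ configuration for Cr²⁺.
In an octahedral site d⁴ (HS) is t₂g³ eg¹, giving CFSE(oct) = -0.6Δ₀ = -6144 cm⁻¹.
In a tetrahedral site the filling is e² t₂²: CFSE(tet) = -0.4Δₜ = -0.4 × (4/9)(10240) = -1820 cm⁻¹.
OSPE = -6144 − (-1820) = -4324 cm⁻¹.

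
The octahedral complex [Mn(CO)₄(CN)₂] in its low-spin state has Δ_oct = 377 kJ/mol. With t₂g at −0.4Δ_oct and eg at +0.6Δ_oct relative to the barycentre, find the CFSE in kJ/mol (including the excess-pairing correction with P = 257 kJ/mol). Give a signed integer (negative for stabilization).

Ligand charges: 4×(+0) from CO and 2×(-1) from CN⁻ sum to -2; with overall charge +0, Mn is +2.
Mn²⁺: group 7, so d-count = 7 − 2 = 5.
Configuration: t₂g⁵ eg⁰.
Orbital CFSE = 5(-0.4) + 0(0.6) = -2.0Δ_oct = -2.0 × 377 = -754 kJ/mol.
High-spin d⁵ would be t₂g³ eg² with 0 pairs; low-spin has 2, so 2 excess pairs cost +2P = +514 kJ/mol.
Net CFSE = -754 + 514 = -240 kJ/mol.

-240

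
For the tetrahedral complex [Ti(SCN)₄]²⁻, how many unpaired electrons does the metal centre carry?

Each SCN⁻ contributes -1; 4 × (-1) = -4. With overall charge -2, Ti is in the +2 oxidation state.
Ti is in group 4, so Ti²⁺ is d² (4 − 2 = 2).
Tetrahedral fields are weak (Δₜ ≈ 4/9 Δₒ), so electrons fill high-spin.
Configuration: e² t₂⁰, giving 2 unpaired electrons.

2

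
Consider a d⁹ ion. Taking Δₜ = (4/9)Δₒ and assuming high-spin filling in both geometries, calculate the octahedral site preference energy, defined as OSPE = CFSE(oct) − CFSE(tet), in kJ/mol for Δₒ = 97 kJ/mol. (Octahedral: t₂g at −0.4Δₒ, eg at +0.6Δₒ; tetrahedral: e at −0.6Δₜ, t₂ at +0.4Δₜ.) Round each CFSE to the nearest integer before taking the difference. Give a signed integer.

-41

In an octahedral site d⁹ (HS) is t2g^6 e_g^3, giving CFSE(oct) = -0.6Δₒ = -58 kJ/mol.
In a tetrahedral site the filling is e^4 t2^5: CFSE(tet) = -0.4Δₜ = -0.4 × (4/9)(97) = -17 kJ/mol.
OSPE = CFSE(oct) − CFSE(tet) = -58 − (-17) = -41 kJ/mol.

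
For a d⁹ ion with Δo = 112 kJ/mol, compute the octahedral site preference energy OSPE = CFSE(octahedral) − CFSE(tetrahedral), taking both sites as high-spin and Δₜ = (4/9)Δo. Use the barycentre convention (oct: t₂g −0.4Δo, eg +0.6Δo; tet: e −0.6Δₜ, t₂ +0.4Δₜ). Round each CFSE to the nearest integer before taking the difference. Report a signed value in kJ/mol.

Octahedral high-spin t2g^6 e_g^3: CFSE = -0.6 × 112 = -67 kJ/mol.
In a tetrahedral site the filling is e^4 t2^5: CFSE(tet) = -0.4Δₜ = -0.4 × (4/9)(112) = -20 kJ/mol.
OSPE = CFSE(oct) − CFSE(tet) = -67 − (-20) = -47 kJ/mol.

-47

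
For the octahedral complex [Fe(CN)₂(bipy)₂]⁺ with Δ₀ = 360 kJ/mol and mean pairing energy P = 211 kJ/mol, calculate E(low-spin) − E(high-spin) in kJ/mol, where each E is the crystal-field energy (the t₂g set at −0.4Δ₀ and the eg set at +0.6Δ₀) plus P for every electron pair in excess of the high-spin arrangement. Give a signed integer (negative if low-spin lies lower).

-298

Ligand charges: 2×(-1) from CN⁻ and 2×(+0) from bipy sum to -2; with overall charge +1, Fe is +3.
Fe sits in group 8; removing 3 electrons leaves Fe³⁺ with 8 − 3 = 5 d electrons.
High-spin d⁵ fills as t₂g³ eg² with CFSE 3(−0.4) + 2(+0.6) = 0.0Δ₀ = 0 kJ/mol.
For low-spin the configuration is t₂g⁵ eg⁰: orbital energy -2.0 × 360 = -720 kJ/mol, and 2 additional pairs relative to high-spin add 422 kJ/mol, giving -298 kJ/mol.
E(LS) − E(HS) = -298 − (0) = -298 kJ/mol.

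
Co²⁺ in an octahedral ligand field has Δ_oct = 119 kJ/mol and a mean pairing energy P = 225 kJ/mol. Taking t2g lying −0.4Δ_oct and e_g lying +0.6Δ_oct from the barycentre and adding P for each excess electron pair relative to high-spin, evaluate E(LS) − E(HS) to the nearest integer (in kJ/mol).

Co sits in group 9; removing 2 electrons leaves Co²⁺ with 9 − 2 = 7 d electrons.
High-spin: t2g^5 e_g^2, CFSE = -0.8Δ_oct = -95 kJ/mol.
Low-spin t2g^6 e_g^1 gives -1.8Δ_oct = -214 kJ/mol, but forming 1 extra pair costs 1P = 225 kJ/mol, so E(LS) = -214 + 225 = 11 kJ/mol.
Thus E(LS) − E(HS) = 106 kJ/mol.

106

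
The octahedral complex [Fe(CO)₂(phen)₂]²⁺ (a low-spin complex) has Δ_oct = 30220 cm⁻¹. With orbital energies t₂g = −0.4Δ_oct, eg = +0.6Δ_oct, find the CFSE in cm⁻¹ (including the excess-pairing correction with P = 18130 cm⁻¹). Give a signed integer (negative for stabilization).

-36268

Ligand charges: 2×(+0) from CO and 2×(+0) from phen sum to +0; with overall charge +2, Fe is +2.
Fe²⁺: group 8, so d-count = 8 − 2 = 6.
Configuration: t₂g⁶ eg⁰.
The orbital stabilization is -2.4Δ_oct = -2.4 × 30220 = -72528 cm⁻¹.
Relative to high-spin t₂g⁴ eg² (1 paired), the low-spin configuration has 2 additional pairs, contributing +2 × 18130 = +36260 cm⁻¹.
Overall CFSE = -72528 + 36260 = -36268 cm⁻¹.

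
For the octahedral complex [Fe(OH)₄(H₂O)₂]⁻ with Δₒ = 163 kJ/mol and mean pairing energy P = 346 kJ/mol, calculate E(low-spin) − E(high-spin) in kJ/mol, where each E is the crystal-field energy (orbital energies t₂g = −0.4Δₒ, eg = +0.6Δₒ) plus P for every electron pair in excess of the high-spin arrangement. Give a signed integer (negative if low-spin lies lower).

Ligand charges: 4×(-1) from OH⁻ and 2×(+0) from H₂O sum to -4; with overall charge -1, Fe is +3.
Fe³⁺: group 8, so d-count = 8 − 3 = 5.
In the high-spin limit (t₂g³ eg²) the orbital term is 0.0Δₒ = 0 kJ/mol, with no excess pairing.
Low-spin t₂g⁵ eg⁰ gives -2.0Δₒ = -326 kJ/mol, but forming 2 extra pairs costs 2P = 692 kJ/mol, so E(LS) = -326 + 692 = 366 kJ/mol.
Thus E(LS) − E(HS) = 366 kJ/mol.

366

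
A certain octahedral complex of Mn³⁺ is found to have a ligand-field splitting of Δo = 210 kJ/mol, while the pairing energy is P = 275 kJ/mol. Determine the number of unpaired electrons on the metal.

4

Mn is in group 7, so Mn³⁺ is d⁴ (7 − 3 = 4).
Here Δo < P (210 < 275), so the high-spin state is favoured.
Filling d⁴ accordingly: t2g^3 e_g^1.
Unpaired electrons: 4.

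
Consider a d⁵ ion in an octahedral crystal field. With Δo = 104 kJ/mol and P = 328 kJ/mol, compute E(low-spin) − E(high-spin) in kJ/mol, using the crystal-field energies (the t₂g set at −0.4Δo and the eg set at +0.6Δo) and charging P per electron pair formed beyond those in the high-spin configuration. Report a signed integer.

448

High-spin d⁵ fills as t₂g³ eg² with CFSE 3(−0.4) + 2(+0.6) = 0.0Δo = 0 kJ/mol.
Low-spin t₂g⁵ eg⁰ gives -2.0Δo = -208 kJ/mol, but forming 2 extra pairs costs 2P = 656 kJ/mol, so E(LS) = -208 + 656 = 448 kJ/mol.
The difference is 448 − (0) = 448 kJ/mol, so high-spin lies lower.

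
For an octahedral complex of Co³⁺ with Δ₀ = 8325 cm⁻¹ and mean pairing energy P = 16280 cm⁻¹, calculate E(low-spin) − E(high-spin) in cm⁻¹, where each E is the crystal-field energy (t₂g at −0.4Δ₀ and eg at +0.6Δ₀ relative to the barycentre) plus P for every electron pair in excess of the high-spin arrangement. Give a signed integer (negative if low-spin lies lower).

Group 9 minus oxidation state +3 gives a d⁶ configuration for Co³⁺.
High-spin: t₂g⁴ eg², CFSE = -0.4Δ₀ = -3330 cm⁻¹.
Low-spin t₂g⁶ eg⁰ gives -2.4Δ₀ = -19980 cm⁻¹, but forming 2 extra pairs costs 2P = 32560 cm⁻¹, so E(LS) = -19980 + 32560 = 12580 cm⁻¹.
Thus E(LS) − E(HS) = 15910 cm⁻¹.

15910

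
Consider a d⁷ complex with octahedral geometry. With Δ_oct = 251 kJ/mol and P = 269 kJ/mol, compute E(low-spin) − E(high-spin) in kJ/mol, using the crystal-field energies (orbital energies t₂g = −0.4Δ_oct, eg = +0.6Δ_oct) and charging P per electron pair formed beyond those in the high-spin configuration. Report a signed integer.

In the high-spin limit (t₂g⁵ eg²) the orbital term is -0.8Δ_oct = -201 kJ/mol, with no excess pairing.
Low-spin: t₂g⁶ eg¹, orbital CFSE = -1.8Δ_oct = -452 kJ/mol; plus 1 excess pair × P = +269 kJ/mol; total -183 kJ/mol.
Thus E(LS) − E(HS) = 18 kJ/mol.

18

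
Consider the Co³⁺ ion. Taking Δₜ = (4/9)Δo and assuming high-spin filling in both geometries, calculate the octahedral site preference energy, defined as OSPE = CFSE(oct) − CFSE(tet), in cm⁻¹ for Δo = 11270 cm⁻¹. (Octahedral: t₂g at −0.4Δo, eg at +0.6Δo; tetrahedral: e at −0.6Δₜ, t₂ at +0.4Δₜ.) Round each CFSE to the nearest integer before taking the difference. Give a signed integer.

Co³⁺: group 9, so d-count = 9 − 3 = 6.
Octahedral (high-spin): t2g^4 e_g^2, CFSE = 4(−0.4) + 2(+0.6) = -0.4Δo = -0.4 × 11270 = -4508 cm⁻¹.
Tetrahedral: e^3 t2^3, CFSE = 3(−0.6) + 3(+0.4) = -0.6Δₜ = -0.6 × (4/9) × 11270 = -3005 cm⁻¹.
Subtracting, OSPE = -4508 − (-3005) = -1503 cm⁻¹.

-1503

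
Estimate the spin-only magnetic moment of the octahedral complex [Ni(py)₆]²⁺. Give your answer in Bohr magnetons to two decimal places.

2.83 Bohr magnetons

py is neutral, so the +2 overall charge sits on Ni: oxidation state +2.
Group 10 minus oxidation state +2 gives a d⁸ configuration for Ni²⁺.
Configuration: t₂g⁶ eg² → 2 unpaired electrons.
μ(spin-only) = √[2(2+2)] = √8 ≈ 2.83 Bohr magnetons.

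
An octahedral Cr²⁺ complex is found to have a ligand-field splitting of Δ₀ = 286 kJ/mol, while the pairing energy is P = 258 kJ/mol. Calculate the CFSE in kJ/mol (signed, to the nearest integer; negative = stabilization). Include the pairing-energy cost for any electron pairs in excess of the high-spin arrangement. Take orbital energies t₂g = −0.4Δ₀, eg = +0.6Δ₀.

-200

Cr is in group 6, so Cr²⁺ is d⁴ (6 − 2 = 4).
Δ₀ > P, so pairing is preferred: the ground state is low-spin.
Filling d⁴ accordingly: t₂g⁴ eg⁰.
Orbital CFSE = -1.6Δ₀ = -1.6 × 286 = -458 kJ/mol.
Excess pairs vs high-spin: 1 − 0 = 1; pairing cost = +258 kJ/mol.
Net CFSE = -458 + 258 = -200 kJ/mol.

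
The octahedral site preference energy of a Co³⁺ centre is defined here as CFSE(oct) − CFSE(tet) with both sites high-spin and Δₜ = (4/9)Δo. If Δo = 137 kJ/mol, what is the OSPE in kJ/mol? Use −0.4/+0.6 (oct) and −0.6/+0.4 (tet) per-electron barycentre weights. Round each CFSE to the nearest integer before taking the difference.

Group 9 minus oxidation state +3 gives a d⁶ configuration for Co³⁺.
In an octahedral site d⁶ (HS) is t₂g⁴ eg², giving CFSE(oct) = -0.4Δo = -55 kJ/mol.
Tetrahedral: e³ t₂³, CFSE = 3(−0.6) + 3(+0.4) = -0.6Δₜ = -0.6 × (4/9) × 137 = -37 kJ/mol.
OSPE = CFSE(oct) − CFSE(tet) = -55 − (-37) = -18 kJ/mol.

-18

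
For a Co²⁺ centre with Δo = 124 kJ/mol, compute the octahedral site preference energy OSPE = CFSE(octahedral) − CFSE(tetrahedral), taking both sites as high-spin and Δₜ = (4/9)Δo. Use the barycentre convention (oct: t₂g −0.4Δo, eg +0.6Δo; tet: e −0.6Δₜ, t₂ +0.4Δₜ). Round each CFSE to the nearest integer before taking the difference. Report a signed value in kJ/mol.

-33

Co sits in group 9; removing 2 electrons leaves Co²⁺ with 9 − 2 = 7 d electrons.
Octahedral (high-spin): t₂g⁵ eg², CFSE = 5(−0.4) + 2(+0.6) = -0.8Δo = -0.8 × 124 = -99 kJ/mol.
Tetrahedral e⁴ t₂³ gives -1.2Δₜ = -1.2 × (4/9) × 124 = -66 kJ/mol.
Subtracting, OSPE = -99 − (-66) = -33 kJ/mol.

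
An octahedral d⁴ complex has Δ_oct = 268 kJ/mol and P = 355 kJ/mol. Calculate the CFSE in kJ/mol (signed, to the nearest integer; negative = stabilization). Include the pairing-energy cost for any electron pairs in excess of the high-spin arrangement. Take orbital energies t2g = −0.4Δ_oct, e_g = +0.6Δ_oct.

-161

Δ_oct < P, so pairing is avoided: the ground state is high-spin.
That gives t2g^3 e_g^1.
Orbital CFSE = -0.6Δ_oct = -0.6 × 268 = -161 kJ/mol.
High-spin has no excess pairs, so no pairing correction applies.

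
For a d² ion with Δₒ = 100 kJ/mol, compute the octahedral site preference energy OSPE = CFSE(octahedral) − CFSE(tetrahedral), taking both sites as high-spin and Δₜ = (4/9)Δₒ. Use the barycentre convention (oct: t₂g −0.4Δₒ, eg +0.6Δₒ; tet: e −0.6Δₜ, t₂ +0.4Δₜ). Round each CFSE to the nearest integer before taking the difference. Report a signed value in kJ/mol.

Octahedral (high-spin): t2g^2 e_g^0, CFSE = 2(−0.4) + 0(+0.6) = -0.8Δₒ = -0.8 × 100 = -80 kJ/mol.
Tetrahedral: e^2 t2^0, CFSE = 2(−0.6) + 0(+0.4) = -1.2Δₜ = -1.2 × (4/9) × 100 = -53 kJ/mol.
Subtracting, OSPE = -80 − (-53) = -27 kJ/mol.

-27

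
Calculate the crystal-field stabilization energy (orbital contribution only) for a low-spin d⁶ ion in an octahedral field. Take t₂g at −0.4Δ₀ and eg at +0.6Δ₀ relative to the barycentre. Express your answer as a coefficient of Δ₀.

Configuration: t₂g⁶ eg⁰.
CFSE = 6(-0.4Δ₀) + 0(0.6Δ₀) = -2.4Δ₀ + 0.0Δ₀ = -2.4Δ₀.

-2.4 Δ₀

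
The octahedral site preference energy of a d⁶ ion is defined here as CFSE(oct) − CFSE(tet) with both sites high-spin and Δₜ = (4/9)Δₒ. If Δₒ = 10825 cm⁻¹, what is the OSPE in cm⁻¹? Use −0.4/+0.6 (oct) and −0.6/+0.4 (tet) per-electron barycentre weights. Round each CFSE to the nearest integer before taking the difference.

Octahedral high-spin t₂g⁴ eg²: CFSE = -0.4 × 10825 = -4330 cm⁻¹.
In a tetrahedral site the filling is e³ t₂³: CFSE(tet) = -0.6Δₜ = -0.6 × (4/9)(10825) = -2887 cm⁻¹.
OSPE = -4330 − (-2887) = -1443 cm⁻¹.

-1443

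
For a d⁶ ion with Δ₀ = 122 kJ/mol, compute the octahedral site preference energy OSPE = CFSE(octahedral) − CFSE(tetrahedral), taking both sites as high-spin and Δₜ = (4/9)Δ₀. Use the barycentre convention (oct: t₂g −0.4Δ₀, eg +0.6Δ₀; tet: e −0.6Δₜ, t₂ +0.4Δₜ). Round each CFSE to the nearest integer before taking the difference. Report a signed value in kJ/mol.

-16

Octahedral (high-spin): t₂g⁴ eg², CFSE = 4(−0.4) + 2(+0.6) = -0.4Δ₀ = -0.4 × 122 = -49 kJ/mol.
In a tetrahedral site the filling is e³ t₂³: CFSE(tet) = -0.6Δₜ = -0.6 × (4/9)(122) = -33 kJ/mol.
OSPE = -49 − (-33) = -16 kJ/mol.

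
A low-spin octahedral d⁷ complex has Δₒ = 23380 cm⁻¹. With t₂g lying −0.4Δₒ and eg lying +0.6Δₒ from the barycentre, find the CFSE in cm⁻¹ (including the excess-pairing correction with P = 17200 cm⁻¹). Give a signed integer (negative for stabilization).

The d⁷ electrons fill as t₂g⁶ eg¹.
CFSE(orbital) = 6×(-0.4Δₒ) + 1×(0.6Δₒ) = -1.8Δₒ; with Δₒ = 23380 cm⁻¹ that is -42084 cm⁻¹.
High-spin d⁷ would be t₂g⁵ eg² with 2 pairs; low-spin has 3, so 1 excess pair costs +1P = +17200 cm⁻¹.
Net CFSE = -42084 + 17200 = -24884 cm⁻¹.

-24884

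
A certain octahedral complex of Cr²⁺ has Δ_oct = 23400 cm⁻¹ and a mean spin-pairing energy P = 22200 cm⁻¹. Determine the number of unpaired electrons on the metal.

Cr is in group 6, so Cr²⁺ is d⁴ (6 − 2 = 4).
Δ_oct > P, so pairing is preferred: the ground state is low-spin.
That gives t₂g⁴ eg⁰.
Unpaired electrons: 2.

2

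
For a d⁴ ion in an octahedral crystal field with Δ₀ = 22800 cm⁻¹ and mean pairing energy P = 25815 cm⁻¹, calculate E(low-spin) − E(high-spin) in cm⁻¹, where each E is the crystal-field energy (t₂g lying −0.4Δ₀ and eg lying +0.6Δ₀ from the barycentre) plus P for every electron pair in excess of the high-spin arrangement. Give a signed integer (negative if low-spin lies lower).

High-spin d⁴ fills as t₂g³ eg¹ with CFSE 3(−0.4) + 1(+0.6) = -0.6Δ₀ = -13680 cm⁻¹.
Low-spin: t₂g⁴ eg⁰, orbital CFSE = -1.6Δ₀ = -36480 cm⁻¹; plus 1 excess pair × P = +25815 cm⁻¹; total -10665 cm⁻¹.
The difference is -10665 − (-13680) = 3015 cm⁻¹, so high-spin lies lower.

3015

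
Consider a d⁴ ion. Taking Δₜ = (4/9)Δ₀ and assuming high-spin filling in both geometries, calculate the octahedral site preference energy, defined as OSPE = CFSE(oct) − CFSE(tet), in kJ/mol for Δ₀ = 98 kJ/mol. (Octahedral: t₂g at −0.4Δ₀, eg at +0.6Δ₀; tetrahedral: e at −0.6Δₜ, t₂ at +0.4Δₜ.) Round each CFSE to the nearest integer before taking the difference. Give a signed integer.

-42

Octahedral (high-spin): t₂g³ eg¹, CFSE = 3(−0.4) + 1(+0.6) = -0.6Δ₀ = -0.6 × 98 = -59 kJ/mol.
In a tetrahedral site the filling is e² t₂²: CFSE(tet) = -0.4Δₜ = -0.4 × (4/9)(98) = -17 kJ/mol.
OSPE = -59 − (-17) = -42 kJ/mol.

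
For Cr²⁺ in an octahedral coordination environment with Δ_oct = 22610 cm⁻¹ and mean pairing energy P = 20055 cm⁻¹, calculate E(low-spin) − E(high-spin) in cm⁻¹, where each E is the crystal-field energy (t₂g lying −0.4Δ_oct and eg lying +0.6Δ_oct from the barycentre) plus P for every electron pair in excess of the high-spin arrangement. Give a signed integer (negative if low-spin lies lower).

-2555

Cr is in group 6, so Cr²⁺ is d⁴ (6 − 2 = 4).
High-spin: t₂g³ eg¹, CFSE = -0.6Δ_oct = -13566 cm⁻¹.
Low-spin t₂g⁴ eg⁰ gives -1.6Δ_oct = -36176 cm⁻¹, but forming 1 extra pair costs 1P = 20055 cm⁻¹, so E(LS) = -36176 + 20055 = -16121 cm⁻¹.
The difference is -16121 − (-13566) = -2555 cm⁻¹, so low-spin lies lower.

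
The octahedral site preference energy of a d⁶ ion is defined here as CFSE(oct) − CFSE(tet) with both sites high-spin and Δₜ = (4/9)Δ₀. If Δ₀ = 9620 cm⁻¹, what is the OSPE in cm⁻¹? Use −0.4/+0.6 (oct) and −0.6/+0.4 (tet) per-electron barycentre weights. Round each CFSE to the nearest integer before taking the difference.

-1283

In an octahedral site d⁶ (HS) is t₂g⁴ eg², giving CFSE(oct) = -0.4Δ₀ = -3848 cm⁻¹.
Tetrahedral e³ t₂³ gives -0.6Δₜ = -0.6 × (4/9) × 9620 = -2565 cm⁻¹.
Subtracting, OSPE = -3848 − (-2565) = -1283 cm⁻¹.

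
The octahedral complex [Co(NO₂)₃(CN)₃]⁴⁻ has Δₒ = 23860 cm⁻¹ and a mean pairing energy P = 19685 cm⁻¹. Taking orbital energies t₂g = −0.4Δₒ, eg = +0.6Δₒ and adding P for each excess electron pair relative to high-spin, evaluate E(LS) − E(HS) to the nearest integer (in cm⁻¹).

-4175

Ligand charges: 3×(-1) from NO₂⁻ and 3×(-1) from CN⁻ sum to -6; with overall charge -4, Co is +2.
Group 9 minus oxidation state +2 gives a d⁷ configuration for Co²⁺.
In the high-spin limit (t₂g⁵ eg²) the orbital term is -0.8Δₒ = -19088 cm⁻¹, with no excess pairing.
For low-spin the configuration is t₂g⁶ eg¹: orbital energy -1.8 × 23860 = -42948 cm⁻¹, and 1 additional pair relative to high-spin adds 19685 cm⁻¹, giving -23263 cm⁻¹.
E(LS) − E(HS) = -23263 − (-19088) = -4175 cm⁻¹.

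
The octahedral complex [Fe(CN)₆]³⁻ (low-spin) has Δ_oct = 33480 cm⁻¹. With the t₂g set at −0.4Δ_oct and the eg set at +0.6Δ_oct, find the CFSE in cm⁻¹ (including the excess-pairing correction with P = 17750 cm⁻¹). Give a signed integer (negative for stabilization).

Each CN⁻ contributes -1; 6 × (-1) = -6. With overall charge -3, Fe is in the +3 oxidation state.
Fe sits in group 8; removing 3 electrons leaves Fe³⁺ with 8 − 3 = 5 d electrons.
Electron filling gives t₂g⁵ eg⁰.
CFSE(orbital) = 5×(-0.4Δ_oct) + 0×(0.6Δ_oct) = -2.0Δ_oct; with Δ_oct = 33480 cm⁻¹ that is -66960 cm⁻¹.
Pairing penalty: 2 pairs vs 0 in the high-spin reference → 2 extra × P = 35500 cm⁻¹.
Overall CFSE = -66960 + 35500 = -31460 cm⁻¹.

-31460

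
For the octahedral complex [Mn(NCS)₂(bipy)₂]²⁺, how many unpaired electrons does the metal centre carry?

3

Ligand charges: 2×(-1) from NCS⁻ and 2×(+0) from bipy sum to -2; with overall charge +2, Mn is +4.
Mn is in group 7, so Mn⁴⁺ is d³ (7 − 4 = 3).
Configuration: t₂g³ eg⁰, giving 3 unpaired electrons.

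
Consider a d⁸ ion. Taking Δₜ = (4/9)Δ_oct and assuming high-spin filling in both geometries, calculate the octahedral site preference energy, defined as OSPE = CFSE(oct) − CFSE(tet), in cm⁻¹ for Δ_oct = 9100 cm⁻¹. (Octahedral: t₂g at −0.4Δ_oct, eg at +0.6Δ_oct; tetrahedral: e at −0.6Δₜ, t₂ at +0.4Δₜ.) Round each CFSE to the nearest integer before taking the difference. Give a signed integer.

-7684

In an octahedral site d⁸ (HS) is t₂g⁶ eg², giving CFSE(oct) = -1.2Δ_oct = -10920 cm⁻¹.
In a tetrahedral site the filling is e⁴ t₂⁴: CFSE(tet) = -0.8Δₜ = -0.8 × (4/9)(9100) = -3236 cm⁻¹.
OSPE = -10920 − (-3236) = -7684 cm⁻¹.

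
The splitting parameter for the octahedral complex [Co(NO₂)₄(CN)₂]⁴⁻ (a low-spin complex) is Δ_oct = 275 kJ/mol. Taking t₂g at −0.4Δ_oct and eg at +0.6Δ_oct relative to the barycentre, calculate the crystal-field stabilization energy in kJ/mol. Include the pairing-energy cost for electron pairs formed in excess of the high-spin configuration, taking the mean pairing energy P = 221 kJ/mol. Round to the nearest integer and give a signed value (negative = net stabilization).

Ligand charges: 4×(-1) from NO₂⁻ and 2×(-1) from CN⁻ sum to -6; with overall charge -4, Co is +2.
Co is in group 9, so Co²⁺ is d⁷ (9 − 2 = 7).
Electron filling gives t₂g⁶ eg¹.
The orbital stabilization is -1.8Δ_oct = -1.8 × 275 = -495 kJ/mol.
Pairing penalty: 3 pairs vs 2 in the high-spin reference → 1 extra × P = 221 kJ/mol.
Net CFSE = -495 + 221 = -274 kJ/mol.

-274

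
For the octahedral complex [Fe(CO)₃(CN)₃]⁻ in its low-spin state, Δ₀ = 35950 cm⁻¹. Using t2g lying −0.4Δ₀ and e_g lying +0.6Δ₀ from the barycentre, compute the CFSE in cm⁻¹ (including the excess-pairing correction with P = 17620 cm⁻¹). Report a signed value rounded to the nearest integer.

-51040

Ligand charges: 3×(+0) from CO and 3×(-1) from CN⁻ sum to -3; with overall charge -1, Fe is +2.
Fe is in group 8, so Fe²⁺ is d⁶ (8 − 2 = 6).
Configuration: t2g^6 e_g^0.
The orbital stabilization is -2.4Δ₀ = -2.4 × 35950 = -86280 cm⁻¹.
Pairing penalty: 3 pairs vs 1 in the high-spin reference → 2 extra × P = 35240 cm⁻¹.
Combining: -86280 + 35240 = -51040 cm⁻¹.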